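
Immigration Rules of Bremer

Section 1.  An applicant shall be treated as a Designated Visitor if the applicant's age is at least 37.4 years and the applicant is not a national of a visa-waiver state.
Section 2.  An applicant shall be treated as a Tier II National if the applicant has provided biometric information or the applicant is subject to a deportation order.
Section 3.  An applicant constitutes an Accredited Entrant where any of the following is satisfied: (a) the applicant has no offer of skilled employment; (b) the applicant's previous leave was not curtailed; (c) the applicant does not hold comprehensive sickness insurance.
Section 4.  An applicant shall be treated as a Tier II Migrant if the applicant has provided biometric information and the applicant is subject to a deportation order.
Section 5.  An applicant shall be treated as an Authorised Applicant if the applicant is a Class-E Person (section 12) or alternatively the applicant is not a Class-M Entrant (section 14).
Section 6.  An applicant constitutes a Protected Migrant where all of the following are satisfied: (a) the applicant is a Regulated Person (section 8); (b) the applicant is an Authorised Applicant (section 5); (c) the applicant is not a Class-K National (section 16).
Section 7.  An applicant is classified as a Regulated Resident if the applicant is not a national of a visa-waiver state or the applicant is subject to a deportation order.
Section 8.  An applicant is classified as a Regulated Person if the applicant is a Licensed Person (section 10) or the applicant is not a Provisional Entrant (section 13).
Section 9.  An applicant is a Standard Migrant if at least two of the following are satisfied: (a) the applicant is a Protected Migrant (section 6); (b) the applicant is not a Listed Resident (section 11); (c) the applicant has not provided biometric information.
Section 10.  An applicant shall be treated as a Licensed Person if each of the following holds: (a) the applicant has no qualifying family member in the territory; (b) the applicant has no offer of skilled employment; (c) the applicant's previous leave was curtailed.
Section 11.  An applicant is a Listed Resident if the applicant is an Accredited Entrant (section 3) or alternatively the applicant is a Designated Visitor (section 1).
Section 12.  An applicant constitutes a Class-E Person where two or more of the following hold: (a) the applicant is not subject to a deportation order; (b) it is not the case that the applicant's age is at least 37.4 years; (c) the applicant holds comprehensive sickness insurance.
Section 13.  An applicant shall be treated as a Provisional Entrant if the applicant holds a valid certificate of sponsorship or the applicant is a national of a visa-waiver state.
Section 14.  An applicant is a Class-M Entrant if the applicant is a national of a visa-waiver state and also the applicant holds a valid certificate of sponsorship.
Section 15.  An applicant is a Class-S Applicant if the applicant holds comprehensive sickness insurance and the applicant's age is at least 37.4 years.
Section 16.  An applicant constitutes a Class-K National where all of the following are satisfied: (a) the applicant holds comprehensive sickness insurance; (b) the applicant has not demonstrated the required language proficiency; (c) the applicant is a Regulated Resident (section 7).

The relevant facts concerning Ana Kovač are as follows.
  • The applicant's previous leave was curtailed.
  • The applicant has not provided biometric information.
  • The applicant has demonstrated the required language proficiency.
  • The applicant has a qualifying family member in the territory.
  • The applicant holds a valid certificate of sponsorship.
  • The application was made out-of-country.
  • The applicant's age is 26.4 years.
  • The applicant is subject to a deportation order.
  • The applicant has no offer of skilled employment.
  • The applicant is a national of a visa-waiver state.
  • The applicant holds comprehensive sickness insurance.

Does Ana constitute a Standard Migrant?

No

section 10 — Licensed Person: [the applicant has no qualifying family member in the territory? no] AND [the applicant has no offer of skilled employment? yes] AND [the applicant's previous leave was curtailed? yes] → not satisfied.
section 13 — Provisional Entrant: [the applicant holds a valid certificate of sponsorship? yes] OR [the applicant is a national of a visa-waiver state? yes] → satisfied.
section 8 — Regulated Person: [Licensed Person (section 10)? no] OR [not a Provisional Entrant (section 13)? no] → not satisfied.
section 12 — Class-E Person: the applicant is not subject to a deportation order? no; applicant's age: 26.4 years ≥ 37.4 years? no, so negated condition yes; the applicant holds comprehensive sickness insurance? yes — 2 of 3 hold (need ≥2) → satisfied.
section 14 — Class-M Entrant: [the applicant is a national of a visa-waiver state? yes] AND [the applicant holds a valid certificate of sponsorship? yes] → satisfied.
section 5 — Authorised Applicant: [Class-E Person (section 12)? yes] OR [not a Class-M Entrant (section 14)? no] → satisfied.
section 7 — Regulated Resident: [the applicant is not a national of a visa-waiver state? no] OR [the applicant is subject to a deportation order? yes] → satisfied.
section 16 — Class-K National: [the applicant holds comprehensive sickness insurance? yes] AND [the applicant has not demonstrated the required language proficiency? no] AND [Regulated Resident (section 7)? yes] → not satisfied.
section 6 — Protected Migrant: [Regulated Person (section 8)? no] AND [Authorised Applicant (section 5)? yes] AND [not a Class-K National (section 16)? yes] → not satisfied.
section 3 — Accredited Entrant: [the applicant has no offer of skilled employment? yes] OR [the applicant's previous leave was not curtailed? no] OR [the applicant does not hold comprehensive sickness insurance? no] → satisfied.
section 1 — Designated Visitor: [applicant's age: 26.4 years ≥ 37.4 years? no] AND [the applicant is not a national of a visa-waiver state? no] → not satisfied.
section 11 — Listed Resident: [Accredited Entrant (section 3)? yes] OR [Designated Visitor (section 1)? no] → satisfied.
section 9 — Standard Migrant: Protected Migrant (section 6)? no; not a Listed Resident (section 11)? no; the applicant has not provided biometric information? yes — 1 of 3 hold (need ≥2) → not satisfied.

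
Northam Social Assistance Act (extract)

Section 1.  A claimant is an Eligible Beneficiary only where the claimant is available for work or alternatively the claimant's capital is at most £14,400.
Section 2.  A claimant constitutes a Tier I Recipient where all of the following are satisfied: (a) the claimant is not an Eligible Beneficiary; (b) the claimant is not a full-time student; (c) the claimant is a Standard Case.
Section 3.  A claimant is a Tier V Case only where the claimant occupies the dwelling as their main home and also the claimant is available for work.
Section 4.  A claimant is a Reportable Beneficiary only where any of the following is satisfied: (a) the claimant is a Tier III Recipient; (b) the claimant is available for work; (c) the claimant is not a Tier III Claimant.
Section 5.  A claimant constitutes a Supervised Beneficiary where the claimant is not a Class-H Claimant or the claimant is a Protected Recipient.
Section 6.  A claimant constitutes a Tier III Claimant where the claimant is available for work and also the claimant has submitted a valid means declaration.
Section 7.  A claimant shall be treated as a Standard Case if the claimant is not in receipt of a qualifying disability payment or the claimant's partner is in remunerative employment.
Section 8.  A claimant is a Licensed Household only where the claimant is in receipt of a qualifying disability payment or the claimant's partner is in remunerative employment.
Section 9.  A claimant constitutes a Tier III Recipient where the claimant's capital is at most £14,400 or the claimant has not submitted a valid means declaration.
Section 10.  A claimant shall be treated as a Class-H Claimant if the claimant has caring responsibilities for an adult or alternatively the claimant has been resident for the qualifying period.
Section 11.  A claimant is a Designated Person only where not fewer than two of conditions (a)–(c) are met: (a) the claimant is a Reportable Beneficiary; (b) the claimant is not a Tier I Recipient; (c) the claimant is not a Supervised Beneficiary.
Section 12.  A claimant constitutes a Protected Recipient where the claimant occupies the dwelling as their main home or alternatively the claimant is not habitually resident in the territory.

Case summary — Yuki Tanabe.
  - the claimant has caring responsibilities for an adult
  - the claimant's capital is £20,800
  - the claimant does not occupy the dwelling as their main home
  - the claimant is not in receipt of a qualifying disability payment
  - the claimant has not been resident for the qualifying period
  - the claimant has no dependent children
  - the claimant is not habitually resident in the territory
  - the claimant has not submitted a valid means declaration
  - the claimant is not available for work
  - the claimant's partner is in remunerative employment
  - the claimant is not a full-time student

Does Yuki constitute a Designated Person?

section 9 — Tier III Recipient: [claimant's capital: £20,800 ≤ £14,400? no] OR [the claimant has not submitted a valid means declaration? yes] → satisfied.
section 6 — Tier III Claimant: [the claimant is available for work? no] AND [the claimant has submitted a valid means declaration? no] → not satisfied.
section 4 — Reportable Beneficiary: [Tier III Recipient (section 9)? yes] OR [the claimant is available for work? no] OR [not a Tier III Claimant (section 6)? yes] → satisfied.
section 1 — Eligible Beneficiary: [the claimant is available for work? no] OR [claimant's capital: £20,800 ≤ £14,400? no] → not satisfied.
section 7 — Standard Case: [the claimant is not in receipt of a qualifying disability payment? yes] OR [the claimant's partner is in remunerative employment? yes] → satisfied.
section 2 — Tier I Recipient: [not an Eligible Beneficiary (section 1)? yes] AND [the claimant is not a full-time student? yes] AND [Standard Case (section 7)? yes] → satisfied.
section 10 — Class-H Claimant: [the claimant has caring responsibilities for an adult? yes] OR [the claimant has been resident for the qualifying period? no] → satisfied.
section 12 — Protected Recipient: [the claimant occupies the dwelling as their main home? no] OR [the claimant is not habitually resident in the territory? yes] → satisfied.
section 5 — Supervised Beneficiary: [not a Class-H Claimant (section 10)? no] OR [Protected Recipient (section 12)? yes] → satisfied.
section 11 — Designated Person: Reportable Beneficiary (section 4)? yes; not a Tier I Recipient (section 2)? no; not a Supervised Beneficiary (section 5)? no — 1 of 3 hold (need ≥2) → not satisfied.

No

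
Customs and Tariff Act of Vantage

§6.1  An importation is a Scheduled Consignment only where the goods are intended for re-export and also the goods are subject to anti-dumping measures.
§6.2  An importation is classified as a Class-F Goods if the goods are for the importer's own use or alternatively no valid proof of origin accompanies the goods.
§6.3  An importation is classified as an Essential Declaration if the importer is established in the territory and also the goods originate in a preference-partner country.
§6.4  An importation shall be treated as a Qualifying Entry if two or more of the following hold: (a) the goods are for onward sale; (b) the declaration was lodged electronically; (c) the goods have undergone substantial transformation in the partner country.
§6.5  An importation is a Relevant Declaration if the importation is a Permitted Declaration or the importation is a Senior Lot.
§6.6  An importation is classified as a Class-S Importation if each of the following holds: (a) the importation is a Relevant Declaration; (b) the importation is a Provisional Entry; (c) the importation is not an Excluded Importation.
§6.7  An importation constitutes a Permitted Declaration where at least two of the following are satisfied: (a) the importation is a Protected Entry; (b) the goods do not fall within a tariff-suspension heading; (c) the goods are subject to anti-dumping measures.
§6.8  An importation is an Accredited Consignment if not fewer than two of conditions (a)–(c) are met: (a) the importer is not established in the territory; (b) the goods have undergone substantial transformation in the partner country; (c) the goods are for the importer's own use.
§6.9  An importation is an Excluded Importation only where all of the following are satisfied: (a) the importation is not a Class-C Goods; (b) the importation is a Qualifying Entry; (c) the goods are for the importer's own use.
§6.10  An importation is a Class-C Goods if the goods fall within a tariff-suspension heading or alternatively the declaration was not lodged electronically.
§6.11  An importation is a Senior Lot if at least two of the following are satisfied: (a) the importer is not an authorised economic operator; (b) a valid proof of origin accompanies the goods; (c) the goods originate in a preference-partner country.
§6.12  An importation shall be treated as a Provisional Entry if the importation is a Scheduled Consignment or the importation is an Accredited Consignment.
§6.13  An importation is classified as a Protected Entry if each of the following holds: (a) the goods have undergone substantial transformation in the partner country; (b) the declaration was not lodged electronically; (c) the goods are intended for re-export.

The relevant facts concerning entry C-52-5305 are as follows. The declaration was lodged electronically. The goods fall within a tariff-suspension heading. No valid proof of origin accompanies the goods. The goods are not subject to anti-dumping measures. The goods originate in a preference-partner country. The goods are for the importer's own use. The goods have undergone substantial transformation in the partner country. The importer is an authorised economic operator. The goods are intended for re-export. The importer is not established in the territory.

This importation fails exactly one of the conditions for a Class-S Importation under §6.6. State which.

Relevant Declaration

§6.13 — Protected Entry: [the goods have undergone substantial transformation in the partner country? yes] AND [the declaration was not lodged electronically? no] AND [the goods are intended for re-export? yes] → not satisfied.
§6.7 — Permitted Declaration: Protected Entry (§6.13)? no; the goods do not fall within a tariff-suspension heading? no; the goods are subject to anti-dumping measures? no — 0 of 3 hold (need ≥2) → not satisfied.
§6.11 — Senior Lot: the importer is not an authorised economic operator? no; a valid proof of origin accompanies the goods? no; the goods originate in a preference-partner country? yes — 1 of 3 hold (need ≥2) → not satisfied.
§6.5 — Relevant Declaration: [Permitted Declaration (§6.7)? no] OR [Senior Lot (§6.11)? no] → not satisfied.
§6.1 — Scheduled Consignment: [the goods are intended for re-export? yes] AND [the goods are subject to anti-dumping measures? no] → not satisfied.
§6.8 — Accredited Consignment: the importer is not established in the territory? yes; the goods have undergone substantial transformation in the partner country? yes; the goods are for the importer's own use? yes — 3 of 3 hold (need ≥2) → satisfied.
§6.12 — Provisional Entry: [Scheduled Consignment (§6.1)? no] OR [Accredited Consignment (§6.8)? yes] → satisfied.
§6.10 — Class-C Goods: [the goods fall within a tariff-suspension heading? yes] OR [the declaration was not lodged electronically? no] → satisfied.
§6.4 — Qualifying Entry: the goods are for onward sale? no; the declaration was lodged electronically? yes; the goods have undergone substantial transformation in the partner country? yes — 2 of 3 hold (need ≥2) → satisfied.
§6.9 — Excluded Importation: [not a Class-C Goods (§6.10)? no] AND [Qualifying Entry (§6.4)? yes] AND [the goods are for the importer's own use? yes] → not satisfied.
§6.6 — Class-S Importation: [Relevant Declaration (§6.5)? no] AND [Provisional Entry (§6.12)? yes] AND [not an Excluded Importation (§6.9)? yes] → not satisfied.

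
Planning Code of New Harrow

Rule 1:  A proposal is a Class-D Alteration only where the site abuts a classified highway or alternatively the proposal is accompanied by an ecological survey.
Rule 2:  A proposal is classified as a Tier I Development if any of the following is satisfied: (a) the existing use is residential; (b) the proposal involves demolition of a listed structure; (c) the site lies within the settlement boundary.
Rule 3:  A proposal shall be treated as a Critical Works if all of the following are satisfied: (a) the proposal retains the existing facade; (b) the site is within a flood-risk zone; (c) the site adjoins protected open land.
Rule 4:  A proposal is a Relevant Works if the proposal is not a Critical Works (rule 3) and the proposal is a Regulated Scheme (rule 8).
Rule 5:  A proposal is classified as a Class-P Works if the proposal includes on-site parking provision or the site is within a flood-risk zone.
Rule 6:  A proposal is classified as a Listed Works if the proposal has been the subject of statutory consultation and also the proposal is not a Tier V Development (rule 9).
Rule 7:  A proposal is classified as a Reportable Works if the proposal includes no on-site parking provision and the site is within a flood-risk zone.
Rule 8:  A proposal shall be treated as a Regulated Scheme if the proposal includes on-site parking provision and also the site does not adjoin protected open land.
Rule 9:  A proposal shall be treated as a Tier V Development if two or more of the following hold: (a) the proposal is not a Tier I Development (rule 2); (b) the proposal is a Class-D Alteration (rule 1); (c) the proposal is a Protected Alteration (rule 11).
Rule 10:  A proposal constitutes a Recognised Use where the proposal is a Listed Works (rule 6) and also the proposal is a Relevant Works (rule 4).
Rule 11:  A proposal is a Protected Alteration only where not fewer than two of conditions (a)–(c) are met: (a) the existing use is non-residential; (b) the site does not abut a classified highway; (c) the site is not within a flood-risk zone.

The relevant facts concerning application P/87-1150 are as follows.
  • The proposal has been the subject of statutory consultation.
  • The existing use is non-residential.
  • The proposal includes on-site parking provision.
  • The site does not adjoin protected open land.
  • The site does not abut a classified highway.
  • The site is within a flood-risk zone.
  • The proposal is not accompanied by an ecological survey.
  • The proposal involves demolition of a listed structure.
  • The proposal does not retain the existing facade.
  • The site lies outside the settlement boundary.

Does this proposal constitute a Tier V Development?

No

Under rule 2: the existing use is residential? no; or the proposal involves demolition of a listed structure? yes; or the site lies within the settlement boundary? no. So the proposal is a Tier I Development.
Under rule 1: the site abuts a classified highway? no; or the proposal is accompanied by an ecological survey? no. So the proposal is not a Class-D Alteration.
Under rule 11: the existing use is non-residential? yes; the site does not abut a classified highway? yes; the site is not within a flood-risk zone? no — 2 of 3 hold (need ≥2) → satisfied.
Under rule 9: not a Tier I Development (rule 2)? no; Class-D Alteration (rule 1)? no; Protected Alteration (rule 11)? yes — 1 of 3 hold (need ≥2) → not satisfied.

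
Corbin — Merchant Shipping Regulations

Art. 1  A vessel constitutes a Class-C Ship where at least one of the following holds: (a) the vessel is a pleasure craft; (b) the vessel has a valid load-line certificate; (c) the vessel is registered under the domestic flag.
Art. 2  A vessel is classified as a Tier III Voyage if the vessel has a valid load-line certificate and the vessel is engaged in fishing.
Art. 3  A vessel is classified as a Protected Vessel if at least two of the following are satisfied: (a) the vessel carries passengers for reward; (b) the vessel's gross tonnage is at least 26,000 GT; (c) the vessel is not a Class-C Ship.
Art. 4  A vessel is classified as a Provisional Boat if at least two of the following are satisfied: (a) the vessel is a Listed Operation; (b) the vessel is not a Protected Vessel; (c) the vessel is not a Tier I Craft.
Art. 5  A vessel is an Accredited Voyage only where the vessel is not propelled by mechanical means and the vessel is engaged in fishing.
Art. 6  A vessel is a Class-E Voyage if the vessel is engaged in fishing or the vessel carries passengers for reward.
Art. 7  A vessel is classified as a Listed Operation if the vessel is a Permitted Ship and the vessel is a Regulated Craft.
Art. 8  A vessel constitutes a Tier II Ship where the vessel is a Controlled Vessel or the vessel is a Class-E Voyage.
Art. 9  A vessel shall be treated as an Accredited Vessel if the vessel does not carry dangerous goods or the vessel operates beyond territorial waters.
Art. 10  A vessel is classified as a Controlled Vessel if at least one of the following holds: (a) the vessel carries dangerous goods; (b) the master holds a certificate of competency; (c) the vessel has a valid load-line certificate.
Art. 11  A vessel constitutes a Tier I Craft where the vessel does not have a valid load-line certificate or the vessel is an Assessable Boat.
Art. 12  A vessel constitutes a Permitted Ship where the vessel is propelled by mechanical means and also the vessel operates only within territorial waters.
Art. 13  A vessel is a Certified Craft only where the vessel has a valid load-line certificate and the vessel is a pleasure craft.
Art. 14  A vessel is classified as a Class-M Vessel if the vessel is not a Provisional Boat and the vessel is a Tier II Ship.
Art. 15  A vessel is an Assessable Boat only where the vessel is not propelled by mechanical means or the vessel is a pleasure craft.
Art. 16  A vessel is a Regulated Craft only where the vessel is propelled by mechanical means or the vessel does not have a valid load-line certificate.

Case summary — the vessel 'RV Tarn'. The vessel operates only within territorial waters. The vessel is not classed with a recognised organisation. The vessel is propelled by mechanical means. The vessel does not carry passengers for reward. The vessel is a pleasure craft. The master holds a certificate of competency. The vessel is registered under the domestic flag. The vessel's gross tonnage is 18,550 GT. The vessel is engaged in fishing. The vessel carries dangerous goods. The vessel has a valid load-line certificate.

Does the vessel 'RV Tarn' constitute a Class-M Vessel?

No

Under article 12: the vessel is propelled by mechanical means? yes; and the vessel operates only within territorial waters? yes. So the vessel is a Permitted Ship.
Under article 16: the vessel is propelled by mechanical means? yes; or the vessel does not have a valid load-line certificate? no. So the vessel is a Regulated Craft.
Under article 7: Permitted Ship (article 12)? yes; and Regulated Craft (article 16)? yes. So the vessel is a Listed Operation.
Under article 1: the vessel is a pleasure craft? yes; or the vessel has a valid load-line certificate? yes; or the vessel is registered under the domestic flag? yes. So the vessel is a Class-C Ship.
Under article 3: the vessel carries passengers for reward? no; vessel's gross tonnage: 18,550 GT ≥ 26,000 GT? no; not a Class-C Ship (article 1)? no — 0 of 3 hold (need ≥2) → not satisfied.
Under article 15: the vessel is not propelled by mechanical means? no; or the vessel is a pleasure craft? yes. So the vessel is an Assessable Boat.
Under article 11: the vessel does not have a valid load-line certificate? no; or Assessable Boat (article 15)? yes. So the vessel is a Tier I Craft.
Under article 4: Listed Operation (article 7)? yes; not a Protected Vessel (article 3)? yes; not a Tier I Craft (article 11)? no — 2 of 3 hold (need ≥2) → satisfied.
Under article 10: the vessel carries dangerous goods? yes; or the master holds a certificate of competency? yes; or the vessel has a valid load-line certificate? yes. So the vessel is a Controlled Vessel.
Under article 6: the vessel is engaged in fishing? yes; or the vessel carries passengers for reward? no. So the vessel is a Class-E Voyage.
Under article 8: Controlled Vessel (article 10)? yes; or Class-E Voyage (article 6)? yes. So the vessel is a Tier II Ship.
Under article 14: not a Provisional Boat (article 4)? no; and Tier II Ship (article 8)? yes. So the vessel is not a Class-M Vessel.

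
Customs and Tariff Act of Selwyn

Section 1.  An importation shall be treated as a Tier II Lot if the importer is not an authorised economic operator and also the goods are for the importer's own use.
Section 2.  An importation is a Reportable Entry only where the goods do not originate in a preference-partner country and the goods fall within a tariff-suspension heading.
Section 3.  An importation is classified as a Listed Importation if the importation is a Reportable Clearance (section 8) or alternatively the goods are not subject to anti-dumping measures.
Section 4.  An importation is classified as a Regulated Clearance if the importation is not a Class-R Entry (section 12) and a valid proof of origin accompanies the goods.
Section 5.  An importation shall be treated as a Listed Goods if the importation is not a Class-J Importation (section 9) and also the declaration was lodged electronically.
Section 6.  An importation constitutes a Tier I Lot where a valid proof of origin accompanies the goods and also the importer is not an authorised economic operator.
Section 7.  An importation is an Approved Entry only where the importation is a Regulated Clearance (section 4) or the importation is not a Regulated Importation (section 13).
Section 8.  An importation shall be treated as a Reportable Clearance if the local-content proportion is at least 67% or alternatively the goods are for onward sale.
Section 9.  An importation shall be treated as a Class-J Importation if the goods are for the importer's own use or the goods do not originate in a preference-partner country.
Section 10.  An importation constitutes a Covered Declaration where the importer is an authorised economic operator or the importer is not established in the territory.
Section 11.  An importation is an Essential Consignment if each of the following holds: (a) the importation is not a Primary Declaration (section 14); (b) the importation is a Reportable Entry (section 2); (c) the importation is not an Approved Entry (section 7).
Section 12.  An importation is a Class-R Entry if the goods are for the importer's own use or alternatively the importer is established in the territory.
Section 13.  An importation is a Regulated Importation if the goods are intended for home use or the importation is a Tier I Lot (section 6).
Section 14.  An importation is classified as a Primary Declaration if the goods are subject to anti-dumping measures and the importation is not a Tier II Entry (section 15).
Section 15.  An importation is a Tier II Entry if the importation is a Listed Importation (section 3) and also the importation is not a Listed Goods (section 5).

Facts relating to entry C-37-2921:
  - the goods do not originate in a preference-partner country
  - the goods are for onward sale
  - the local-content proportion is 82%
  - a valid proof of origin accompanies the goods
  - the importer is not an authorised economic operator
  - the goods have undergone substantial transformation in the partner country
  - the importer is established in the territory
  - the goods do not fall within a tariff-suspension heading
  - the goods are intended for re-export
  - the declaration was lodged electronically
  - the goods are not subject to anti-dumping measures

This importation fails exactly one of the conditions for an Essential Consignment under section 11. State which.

section 8 — Reportable Clearance: [local-content proportion: 82% ≥ 67%? yes] OR [the goods are for onward sale? yes] → satisfied.
section 3 — Listed Importation: [Reportable Clearance (section 8)? yes] OR [the goods are not subject to anti-dumping measures? yes] → satisfied.
section 9 — Class-J Importation: [the goods are for the importer's own use? no] OR [the goods do not originate in a preference-partner country? yes] → satisfied.
section 5 — Listed Goods: [not a Class-J Importation (section 9)? no] AND [the declaration was lodged electronically? yes] → not satisfied.
section 15 — Tier II Entry: [Listed Importation (section 3)? yes] AND [not a Listed Goods (section 5)? yes] → satisfied.
section 14 — Primary Declaration: [the goods are subject to anti-dumping measures? no] AND [not a Tier II Entry (section 15)? no] → not satisfied.
section 2 — Reportable Entry: [the goods do not originate in a preference-partner country? yes] AND [the goods fall within a tariff-suspension heading? no] → not satisfied.
section 12 — Class-R Entry: [the goods are for the importer's own use? no] OR [the importer is established in the territory? yes] → satisfied.
section 4 — Regulated Clearance: [not a Class-R Entry (section 12)? no] AND [a valid proof of origin accompanies the goods? yes] → not satisfied.
section 6 — Tier I Lot: [a valid proof of origin accompanies the goods? yes] AND [the importer is not an authorised economic operator? yes] → satisfied.
section 13 — Regulated Importation: [the goods are intended for home use? no] OR [Tier I Lot (section 6)? yes] → satisfied.
section 7 — Approved Entry: [Regulated Clearance (section 4)? no] OR [not a Regulated Importation (section 13)? no] → not satisfied.
section 11 — Essential Consignment: [not a Primary Declaration (section 14)? yes] AND [Reportable Entry (section 2)? no] AND [not an Approved Entry (section 7)? yes] → not satisfied.

Reportable Entry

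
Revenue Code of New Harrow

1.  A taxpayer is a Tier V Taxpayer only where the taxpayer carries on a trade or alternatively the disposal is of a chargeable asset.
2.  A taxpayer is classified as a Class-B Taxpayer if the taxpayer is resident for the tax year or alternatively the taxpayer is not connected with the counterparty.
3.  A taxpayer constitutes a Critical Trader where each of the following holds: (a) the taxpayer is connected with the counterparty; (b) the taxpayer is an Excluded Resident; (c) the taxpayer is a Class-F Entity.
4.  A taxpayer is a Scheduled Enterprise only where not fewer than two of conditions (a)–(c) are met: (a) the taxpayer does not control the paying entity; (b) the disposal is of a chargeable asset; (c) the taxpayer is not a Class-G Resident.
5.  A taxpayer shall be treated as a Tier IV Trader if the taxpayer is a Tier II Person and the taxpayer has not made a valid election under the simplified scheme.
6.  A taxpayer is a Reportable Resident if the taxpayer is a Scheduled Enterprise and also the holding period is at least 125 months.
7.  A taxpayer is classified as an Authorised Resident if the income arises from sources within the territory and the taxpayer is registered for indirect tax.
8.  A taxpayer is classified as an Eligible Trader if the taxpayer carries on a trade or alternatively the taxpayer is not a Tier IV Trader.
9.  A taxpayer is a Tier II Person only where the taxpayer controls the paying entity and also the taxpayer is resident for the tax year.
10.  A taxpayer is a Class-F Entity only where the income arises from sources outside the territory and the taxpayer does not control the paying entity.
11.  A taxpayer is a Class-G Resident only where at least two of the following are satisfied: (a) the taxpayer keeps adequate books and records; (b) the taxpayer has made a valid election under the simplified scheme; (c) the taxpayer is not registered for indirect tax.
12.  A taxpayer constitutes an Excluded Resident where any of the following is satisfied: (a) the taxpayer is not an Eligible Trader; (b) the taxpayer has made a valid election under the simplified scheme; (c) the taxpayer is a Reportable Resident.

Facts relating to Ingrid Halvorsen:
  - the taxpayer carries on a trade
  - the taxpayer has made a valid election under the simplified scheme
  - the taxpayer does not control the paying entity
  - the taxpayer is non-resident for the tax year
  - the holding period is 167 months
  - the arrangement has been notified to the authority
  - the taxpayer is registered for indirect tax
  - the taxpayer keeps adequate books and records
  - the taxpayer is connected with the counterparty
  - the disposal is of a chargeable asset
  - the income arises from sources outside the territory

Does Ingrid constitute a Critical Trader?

Yes

paragraph 9 — Tier II Person: [the taxpayer controls the paying entity? no] AND [the taxpayer is resident for the tax year? no] → not satisfied.
paragraph 5 — Tier IV Trader: [Tier II Person (paragraph 9)? no] AND [the taxpayer has not made a valid election under the simplified scheme? no] → not satisfied.
paragraph 8 — Eligible Trader: [the taxpayer carries on a trade? yes] OR [not a Tier IV Trader (paragraph 5)? yes] → satisfied.
paragraph 11 — Class-G Resident: the taxpayer keeps adequate books and records? yes; the taxpayer has made a valid election under the simplified scheme? yes; the taxpayer is not registered for indirect tax? no — 2 of 3 hold (need ≥2) → satisfied.
paragraph 4 — Scheduled Enterprise: the taxpayer does not control the paying entity? yes; the disposal is of a chargeable asset? yes; not a Class-G Resident (paragraph 11)? no — 2 of 3 hold (need ≥2) → satisfied.
paragraph 6 — Reportable Resident: [Scheduled Enterprise (paragraph 4)? yes] AND [holding period: 167 months ≥ 125 months? yes] → satisfied.
paragraph 12 — Excluded Resident: [not an Eligible Trader (paragraph 8)? no] OR [the taxpayer has made a valid election under the simplified scheme? yes] OR [Reportable Resident (paragraph 6)? yes] → satisfied.
paragraph 10 — Class-F Entity: [the income arises from sources outside the territory? yes] AND [the taxpayer does not control the paying entity? yes] → satisfied.
paragraph 3 — Critical Trader: [the taxpayer is connected with the counterparty? yes] AND [Excluded Resident (paragraph 12)? yes] AND [Class-F Entity (paragraph 10)? yes] → satisfied.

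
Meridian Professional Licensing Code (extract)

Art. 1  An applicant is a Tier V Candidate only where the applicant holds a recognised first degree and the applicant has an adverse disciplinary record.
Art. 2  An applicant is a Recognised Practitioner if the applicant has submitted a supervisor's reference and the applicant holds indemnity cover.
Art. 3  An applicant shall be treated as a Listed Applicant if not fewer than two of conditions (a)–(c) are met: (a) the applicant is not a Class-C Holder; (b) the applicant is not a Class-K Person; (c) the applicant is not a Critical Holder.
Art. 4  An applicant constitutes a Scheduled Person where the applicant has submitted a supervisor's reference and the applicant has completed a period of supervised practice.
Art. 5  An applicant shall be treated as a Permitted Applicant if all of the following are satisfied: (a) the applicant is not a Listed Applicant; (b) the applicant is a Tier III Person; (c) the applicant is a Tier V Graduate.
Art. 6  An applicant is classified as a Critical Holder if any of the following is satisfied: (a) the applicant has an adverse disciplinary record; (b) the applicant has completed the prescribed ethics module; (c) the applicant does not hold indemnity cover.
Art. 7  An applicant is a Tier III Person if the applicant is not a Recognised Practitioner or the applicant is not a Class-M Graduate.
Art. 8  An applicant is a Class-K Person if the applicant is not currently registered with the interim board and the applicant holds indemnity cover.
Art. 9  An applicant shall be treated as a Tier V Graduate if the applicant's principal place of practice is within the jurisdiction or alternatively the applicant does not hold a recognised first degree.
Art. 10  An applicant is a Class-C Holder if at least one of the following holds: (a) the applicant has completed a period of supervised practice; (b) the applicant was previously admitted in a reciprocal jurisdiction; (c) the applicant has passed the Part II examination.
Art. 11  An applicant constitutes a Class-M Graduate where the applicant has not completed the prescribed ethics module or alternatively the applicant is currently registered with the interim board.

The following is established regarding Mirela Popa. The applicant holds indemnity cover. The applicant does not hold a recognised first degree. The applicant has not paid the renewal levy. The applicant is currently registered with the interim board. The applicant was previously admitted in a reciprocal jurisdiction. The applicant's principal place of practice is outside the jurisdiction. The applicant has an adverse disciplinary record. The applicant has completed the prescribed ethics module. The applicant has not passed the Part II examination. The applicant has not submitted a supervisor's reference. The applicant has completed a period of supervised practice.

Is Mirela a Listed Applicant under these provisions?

No

article 10 — Class-C Holder: [the applicant has completed a period of supervised practice? yes] OR [the applicant was previously admitted in a reciprocal jurisdiction? yes] OR [the applicant has passed the Part II examination? no] → satisfied.
article 8 — Class-K Person: [the applicant is not currently registered with the interim board? no] AND [the applicant holds indemnity cover? yes] → not satisfied.
article 6 — Critical Holder: [the applicant has an adverse disciplinary record? yes] OR [the applicant has completed the prescribed ethics module? yes] OR [the applicant does not hold indemnity cover? no] → satisfied.
article 3 — Listed Applicant: not a Class-C Holder (article 10)? no; not a Class-K Person (article 8)? yes; not a Critical Holder (article 6)? no — 1 of 3 hold (need ≥2) → not satisfied.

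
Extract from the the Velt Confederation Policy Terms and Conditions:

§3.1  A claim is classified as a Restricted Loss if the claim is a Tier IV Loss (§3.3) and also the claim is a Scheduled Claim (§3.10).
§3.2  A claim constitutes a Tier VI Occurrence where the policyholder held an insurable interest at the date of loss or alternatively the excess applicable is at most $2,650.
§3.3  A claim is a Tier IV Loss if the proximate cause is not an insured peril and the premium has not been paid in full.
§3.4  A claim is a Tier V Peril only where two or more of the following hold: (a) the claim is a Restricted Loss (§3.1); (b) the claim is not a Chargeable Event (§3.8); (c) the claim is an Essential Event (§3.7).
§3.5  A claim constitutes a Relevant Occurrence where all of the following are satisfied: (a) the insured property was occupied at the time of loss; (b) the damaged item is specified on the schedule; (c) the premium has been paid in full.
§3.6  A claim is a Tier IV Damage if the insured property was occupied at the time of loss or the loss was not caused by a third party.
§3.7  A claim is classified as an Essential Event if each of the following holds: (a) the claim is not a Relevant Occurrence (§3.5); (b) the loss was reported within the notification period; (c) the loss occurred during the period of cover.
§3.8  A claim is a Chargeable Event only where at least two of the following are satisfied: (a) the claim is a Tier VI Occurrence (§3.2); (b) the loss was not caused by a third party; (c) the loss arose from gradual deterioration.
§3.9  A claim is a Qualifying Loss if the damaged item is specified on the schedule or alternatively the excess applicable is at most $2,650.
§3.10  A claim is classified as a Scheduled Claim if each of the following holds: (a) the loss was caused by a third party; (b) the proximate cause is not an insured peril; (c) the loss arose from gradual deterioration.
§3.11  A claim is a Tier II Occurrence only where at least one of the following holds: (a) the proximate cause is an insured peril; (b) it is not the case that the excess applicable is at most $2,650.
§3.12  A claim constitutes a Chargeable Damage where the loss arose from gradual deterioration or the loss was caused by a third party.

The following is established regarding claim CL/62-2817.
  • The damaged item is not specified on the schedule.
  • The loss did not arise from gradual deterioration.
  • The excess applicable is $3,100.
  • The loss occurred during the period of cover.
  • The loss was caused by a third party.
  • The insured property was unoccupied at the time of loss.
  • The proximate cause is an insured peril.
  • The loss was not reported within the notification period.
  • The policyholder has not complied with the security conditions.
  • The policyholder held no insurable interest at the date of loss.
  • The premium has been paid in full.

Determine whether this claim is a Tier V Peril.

No

§3.3 — Tier IV Loss: [the proximate cause is not an insured peril? no] AND [the premium has not been paid in full? no] → not satisfied.
§3.10 — Scheduled Claim: [the loss was caused by a third party? yes] AND [the proximate cause is not an insured peril? no] AND [the loss arose from gradual deterioration? no] → not satisfied.
§3.1 — Restricted Loss: [Tier IV Loss (§3.3)? no] AND [Scheduled Claim (§3.10)? no] → not satisfied.
§3.2 — Tier VI Occurrence: [the policyholder held an insurable interest at the date of loss? no] OR [excess applicable: $3,100 ≤ $2,650? no] → not satisfied.
§3.8 — Chargeable Event: Tier VI Occurrence (§3.2)? no; the loss was not caused by a third party? no; the loss arose from gradual deterioration? no — 0 of 3 hold (need ≥2) → not satisfied.
§3.5 — Relevant Occurrence: [the insured property was occupied at the time of loss? no] AND [the damaged item is specified on the schedule? no] AND [the premium has been paid in full? yes] → not satisfied.
§3.7 — Essential Event: [not a Relevant Occurrence (§3.5)? yes] AND [the loss was reported within the notification period? no] AND [the loss occurred during the period of cover? yes] → not satisfied.
§3.4 — Tier V Peril: Restricted Loss (§3.1)? no; not a Chargeable Event (§3.8)? yes; Essential Event (§3.7)? no — 1 of 3 hold (need ≥2) → not satisfied.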